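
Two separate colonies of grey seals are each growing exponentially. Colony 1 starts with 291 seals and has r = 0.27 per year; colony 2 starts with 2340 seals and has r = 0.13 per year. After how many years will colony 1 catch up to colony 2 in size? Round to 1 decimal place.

Set 291·e^(0.27t) = 2340·e^(0.13t).
e^((0.27 − 0.13)t) = 2340/291 → e^(0.14·t) = 8.0412.
0.14·t = ln(8.0412) = 2.0846, so t = 2.0846/0.14 = 14.89.

14.9 years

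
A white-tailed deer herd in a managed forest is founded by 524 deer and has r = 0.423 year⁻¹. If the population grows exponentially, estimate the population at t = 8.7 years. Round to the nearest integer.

N(t) = N₀·e^(rt) = 524 × e^(0.423×8.7) = 524 × e^3.68.
e^3.68 ≈ 39.65, so N ≈ 524 × 39.65 = 20776.8.

20777 deer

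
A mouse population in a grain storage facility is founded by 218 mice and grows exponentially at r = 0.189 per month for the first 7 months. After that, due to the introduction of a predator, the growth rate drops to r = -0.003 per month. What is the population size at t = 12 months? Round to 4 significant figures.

806.3 mice

Phase 1: N(7) = 218·e^(0.189×7) = 218·e^1.323 = 818.518.
Phase 2 runs for 12 − 7 = 5 months at r = -0.003.
N(12) = 818.518·e^(-0.003×5) = 818.518·e^-0.015 = 806.332.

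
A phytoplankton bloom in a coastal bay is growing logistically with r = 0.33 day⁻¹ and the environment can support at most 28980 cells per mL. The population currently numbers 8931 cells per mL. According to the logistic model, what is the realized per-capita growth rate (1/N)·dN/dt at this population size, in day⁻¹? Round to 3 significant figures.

(1/N)·dN/dt = r(1 − N/K) = 0.33 × (1 − 8931/28980).
= 0.33 × 0.69182 = 0.2283.

0.228 per day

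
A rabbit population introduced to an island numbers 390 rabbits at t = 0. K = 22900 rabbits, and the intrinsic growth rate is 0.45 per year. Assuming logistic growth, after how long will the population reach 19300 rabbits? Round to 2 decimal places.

A = (K − N₀)/N₀ = (22900 − 390)/390 = 57.718.
Solve 22900/(1 + 57.718·e^(−0.45t)) = 19300: 1 + 57.718·e^(−0.45t) = 1.1865, so e^(−0.45t) = 0.00323172.
−0.45·t = ln(0.00323172) = -5.7347, so t = 5.7347/0.45 = 12.744.

12.74 years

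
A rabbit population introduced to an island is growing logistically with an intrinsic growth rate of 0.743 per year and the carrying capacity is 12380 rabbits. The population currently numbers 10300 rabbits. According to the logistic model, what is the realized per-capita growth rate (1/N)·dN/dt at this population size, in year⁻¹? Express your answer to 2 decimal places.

0.12 per year

(1/N)·dN/dt = r(1 − N/K) = 0.743 × (1 − 10300/12380).
= 0.743 × 0.16801 = 0.12483.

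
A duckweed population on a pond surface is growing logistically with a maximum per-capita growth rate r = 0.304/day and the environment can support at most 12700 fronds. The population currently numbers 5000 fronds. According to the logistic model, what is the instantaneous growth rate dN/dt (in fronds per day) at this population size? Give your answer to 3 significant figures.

dN/dt = rN(1 − N/K) = 0.304 × 5000 × (1 − 5000/12700).
1 − 5000/12700 = 0.6063; dN/dt = 0.304 × 5000 × 0.6063 = 921.57.

922 fronds per day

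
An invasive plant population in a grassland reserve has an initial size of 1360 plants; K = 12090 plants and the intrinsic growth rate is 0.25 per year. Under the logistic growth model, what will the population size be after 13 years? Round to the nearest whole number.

A = (K − N₀)/N₀ = (12090 − 1360)/1360 = 7.8897.
N(t) = K/(1 + A·e^(−rt)) = 12090/(1 + 7.8897×e^(−0.25×13)).
e^(−3.25) = 0.038774; denominator = 1 + 7.8897×0.038774 = 1.3059.
N = 12090/1.3059 = 9257.86.

9258 plants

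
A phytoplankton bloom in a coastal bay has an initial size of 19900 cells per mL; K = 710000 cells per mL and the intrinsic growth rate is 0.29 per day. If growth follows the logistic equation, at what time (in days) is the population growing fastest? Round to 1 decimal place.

Logistic growth is fastest at N = K/2 = 355000.
A = (K − N₀)/N₀ = 34.678. Set K/(1 + A·e^(−rt)) = K/2 → A·e^(−rt) = 1.
e^(−0.29t) = 1/34.678 = 0.0288364, so t = ln(34.678)/0.29 = 3.5461/0.29 = 12.228.

12.2 days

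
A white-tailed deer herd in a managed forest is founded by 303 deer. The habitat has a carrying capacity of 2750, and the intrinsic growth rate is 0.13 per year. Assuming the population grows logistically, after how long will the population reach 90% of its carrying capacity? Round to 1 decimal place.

A = (K − N₀)/N₀ = (2750 − 303)/303 = 8.0759.
Solve 2750/(1 + 8.0759·e^(−0.13t)) = 2475: 1 + 8.0759·e^(−0.13t) = 1.1111, so e^(−0.13t) = 0.0137583.
−0.13·t = ln(0.0137583) = -4.2861, so t = 4.2861/0.13 = 32.97.

33.0 years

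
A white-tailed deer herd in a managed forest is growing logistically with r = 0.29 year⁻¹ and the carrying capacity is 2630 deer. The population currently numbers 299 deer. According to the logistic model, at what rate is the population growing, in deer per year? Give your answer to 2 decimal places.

76.85 deer per year

dN/dt = rN(1 − N/K) = 0.29 × 299 × (1 − 299/2630).
1 − 299/2630 = 0.88631; dN/dt = 0.29 × 299 × 0.88631 = 76.852.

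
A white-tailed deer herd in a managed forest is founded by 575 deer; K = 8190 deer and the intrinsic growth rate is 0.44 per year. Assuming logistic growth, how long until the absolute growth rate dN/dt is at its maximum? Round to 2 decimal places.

Logistic growth is fastest at N = K/2 = 4095.
A = (K − N₀)/N₀ = 13.243. Set K/(1 + A·e^(−rt)) = K/2 → A·e^(−rt) = 1.
e^(−0.44t) = 1/13.243 = 0.0755089, so t = ln(13.243)/0.44 = 2.5835/0.44 = 5.8716.

5.87 years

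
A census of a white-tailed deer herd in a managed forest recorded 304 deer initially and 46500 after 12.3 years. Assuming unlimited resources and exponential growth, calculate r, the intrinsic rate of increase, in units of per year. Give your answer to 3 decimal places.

0.409 per year

From N(t) = N₀·e^(rt): e^(r·12.3) = 46500/304 = 152.96.
r·12.3 = ln(152.96) = 5.0302, so r = 5.0302/12.3 = 0.40896.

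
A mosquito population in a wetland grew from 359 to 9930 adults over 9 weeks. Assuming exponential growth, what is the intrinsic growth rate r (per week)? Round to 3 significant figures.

From N(t) = N₀·e^(rt): e^(r·9) = 9930/359 = 27.66.
r·9 = ln(27.66) = 3.32, so r = 3.32/9 = 0.36889.

0.369 per week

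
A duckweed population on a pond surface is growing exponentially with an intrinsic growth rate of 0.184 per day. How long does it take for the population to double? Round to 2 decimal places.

Doubling time t_d = ln(2)/r = 0.6931/0.184 = 3.7671.

3.77 days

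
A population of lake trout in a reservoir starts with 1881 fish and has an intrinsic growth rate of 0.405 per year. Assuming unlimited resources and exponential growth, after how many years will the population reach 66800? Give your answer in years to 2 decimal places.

8.81 years

Set N₀·e^(rt) = 66800: e^(0.405·t) = 66800/1881 = 35.513.
0.405·t = ln(35.513) = 3.5699, so t = 3.5699/0.405 = 8.8146.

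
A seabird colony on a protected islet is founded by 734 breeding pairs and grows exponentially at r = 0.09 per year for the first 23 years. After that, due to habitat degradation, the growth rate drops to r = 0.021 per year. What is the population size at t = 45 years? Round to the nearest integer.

Phase 1: N(23) = 734·e^(0.09×23) = 734·e^2.07 = 5816.82.
Phase 2 runs for 45 − 23 = 22 years at r = 0.021.
N(45) = 5816.82·e^(0.021×22) = 5816.82·e^0.462 = 9232.72.

9233 breeding pairs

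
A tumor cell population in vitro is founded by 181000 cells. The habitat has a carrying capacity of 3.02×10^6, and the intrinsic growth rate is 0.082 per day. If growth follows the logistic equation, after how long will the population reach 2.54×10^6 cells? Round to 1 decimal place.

53.9 days

A = (K − N₀)/N₀ = (3.02×10^6 − 181000)/181000 = 15.685.
Solve 3.02×10^6/(1 + 15.685·e^(−0.082t)) = 2.54×10^6: 1 + 15.685·e^(−0.082t) = 1.189, so e^(−0.082t) = 0.0120482.
−0.082·t = ln(0.0120482) = -4.4188, so t = 4.4188/0.082 = 53.888.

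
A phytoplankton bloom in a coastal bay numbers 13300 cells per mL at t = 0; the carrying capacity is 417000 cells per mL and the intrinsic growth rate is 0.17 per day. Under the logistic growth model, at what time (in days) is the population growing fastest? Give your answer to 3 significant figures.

20.1 days

Logistic growth is fastest at N = K/2 = 208500.
A = (K − N₀)/N₀ = 30.353. Set K/(1 + A·e^(−rt)) = K/2 → A·e^(−rt) = 1.
e^(−0.17t) = 1/30.353 = 0.0329453, so t = ln(30.353)/0.17 = 3.4129/0.17 = 20.076.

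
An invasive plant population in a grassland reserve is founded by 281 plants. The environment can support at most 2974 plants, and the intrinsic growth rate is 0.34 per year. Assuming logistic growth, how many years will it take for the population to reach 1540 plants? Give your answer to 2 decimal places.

6.86 years

A = (K − N₀)/N₀ = (2974 − 281)/281 = 9.5836.
Solve 2974/(1 + 9.5836·e^(−0.34t)) = 1540: 1 + 9.5836·e^(−0.34t) = 1.9312, so e^(−0.34t) = 0.0971624.
−0.34·t = ln(0.0971624) = -2.3314, so t = 2.3314/0.34 = 6.857.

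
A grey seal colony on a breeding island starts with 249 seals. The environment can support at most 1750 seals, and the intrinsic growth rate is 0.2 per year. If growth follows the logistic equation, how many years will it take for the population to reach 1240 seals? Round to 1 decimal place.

13.4 years

A = (K − N₀)/N₀ = (1750 − 249)/249 = 6.0281.
Solve 1750/(1 + 6.0281·e^(−0.2t)) = 1240: 1 + 6.0281·e^(−0.2t) = 1.4113, so e^(−0.2t) = 0.0682287.
−0.2·t = ln(0.0682287) = -2.6849, so t = 2.6849/0.2 = 13.424.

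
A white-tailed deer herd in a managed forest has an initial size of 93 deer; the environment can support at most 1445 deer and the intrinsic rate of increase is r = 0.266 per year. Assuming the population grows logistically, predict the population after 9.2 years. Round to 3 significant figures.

A = (K − N₀)/N₀ = (1445 − 93)/93 = 14.538.
N(t) = K/(1 + A·e^(−rt)) = 1445/(1 + 14.538×e^(−0.266×9.2)).
e^(−2.447) = 0.086536; denominator = 1 + 14.538×0.086536 = 2.258.
N = 1445/2.258 = 639.941.

640 deer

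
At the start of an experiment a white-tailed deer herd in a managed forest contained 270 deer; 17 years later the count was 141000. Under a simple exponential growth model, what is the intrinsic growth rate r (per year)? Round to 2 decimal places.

0.37 per year

From N(t) = N₀·e^(rt): e^(r·17) = 141000/270 = 522.22.
r·17 = ln(522.22) = 6.2581, so r = 6.2581/17 = 0.36812.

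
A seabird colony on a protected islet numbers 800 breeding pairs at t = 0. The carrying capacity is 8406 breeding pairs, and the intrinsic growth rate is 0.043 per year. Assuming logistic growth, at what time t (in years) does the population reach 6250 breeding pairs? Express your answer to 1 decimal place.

A = (K − N₀)/N₀ = (8406 − 800)/800 = 9.5075.
Solve 8406/(1 + 9.5075·e^(−0.043t)) = 6250: 1 + 9.5075·e^(−0.043t) = 1.345, so e^(−0.043t) = 0.0362829.
−0.043·t = ln(0.0362829) = -3.3164, so t = 3.3164/0.043 = 77.126.

77.1 years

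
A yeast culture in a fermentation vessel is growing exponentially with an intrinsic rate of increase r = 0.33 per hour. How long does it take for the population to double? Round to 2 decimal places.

2.10 hours

Doubling time t_d = ln(2)/r = 0.6931/0.33 = 2.1004.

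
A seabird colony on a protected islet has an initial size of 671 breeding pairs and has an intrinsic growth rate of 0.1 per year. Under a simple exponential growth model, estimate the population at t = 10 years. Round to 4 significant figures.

1824 breeding pairs

N(t) = N₀·e^(rt) = 671 × e^(0.1×10) = 671 × e^1.
e^1 ≈ 2.7183, so N ≈ 671 × 2.7183 = 1823.97.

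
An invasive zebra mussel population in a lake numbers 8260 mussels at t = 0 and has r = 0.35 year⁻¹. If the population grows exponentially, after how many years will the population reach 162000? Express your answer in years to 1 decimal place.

8.5 years

Set N₀·e^(rt) = 162000: e^(0.35·t) = 162000/8260 = 19.613.
0.35·t = ln(19.613) = 2.9762, so t = 2.9762/0.35 = 8.5033.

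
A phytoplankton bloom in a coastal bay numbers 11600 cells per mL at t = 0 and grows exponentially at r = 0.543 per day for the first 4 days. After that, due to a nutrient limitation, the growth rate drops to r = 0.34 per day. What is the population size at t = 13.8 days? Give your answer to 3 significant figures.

Phase 1: N(4) = 11600·e^(0.543×4) = 11600·e^2.172 = 101799.
Phase 2 runs for 13.8 − 4 = 9.8 days at r = 0.34.
N(13.8) = 101799·e^(0.34×9.8) = 101799·e^3.332 = 2.849803×10^6.

2850000 cells per mL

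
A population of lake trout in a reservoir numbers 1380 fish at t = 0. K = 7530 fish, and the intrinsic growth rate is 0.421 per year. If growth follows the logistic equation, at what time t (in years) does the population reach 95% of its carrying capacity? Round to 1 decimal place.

A = (K − N₀)/N₀ = (7530 − 1380)/1380 = 4.4565.
Solve 7530/(1 + 4.4565·e^(−0.421t)) = 7153.5: 1 + 4.4565·e^(−0.421t) = 1.0526, so e^(−0.421t) = 0.01181.
−0.421·t = ln(0.01181) = -4.4388, so t = 4.4388/0.421 = 10.543.

10.5 years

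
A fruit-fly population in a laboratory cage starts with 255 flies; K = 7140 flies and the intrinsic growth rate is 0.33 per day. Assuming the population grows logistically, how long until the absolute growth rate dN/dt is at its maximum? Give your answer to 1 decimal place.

Logistic growth is fastest at N = K/2 = 3570.
A = (K − N₀)/N₀ = 27. Set K/(1 + A·e^(−rt)) = K/2 → A·e^(−rt) = 1.
e^(−0.33t) = 1/27 = 0.037037, so t = ln(27)/0.33 = 3.2958/0.33 = 9.9874.

10.0 days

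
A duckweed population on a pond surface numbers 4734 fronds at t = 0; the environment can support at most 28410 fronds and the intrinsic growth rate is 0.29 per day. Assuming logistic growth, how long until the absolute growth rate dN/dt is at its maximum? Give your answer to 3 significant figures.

5.55 days

Logistic growth is fastest at N = K/2 = 14205.
A = (K − N₀)/N₀ = 5.0013. Set K/(1 + A·e^(−rt)) = K/2 → A·e^(−rt) = 1.
e^(−0.29t) = 1/5.0013 = 0.199949, so t = ln(5.0013)/0.29 = 1.6097/0.29 = 5.5507.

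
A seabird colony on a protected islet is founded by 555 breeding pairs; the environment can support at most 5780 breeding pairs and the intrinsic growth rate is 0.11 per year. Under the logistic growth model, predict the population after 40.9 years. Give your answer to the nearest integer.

5232 breeding pairs

A = (K − N₀)/N₀ = (5780 − 555)/555 = 9.4144.
N(t) = K/(1 + A·e^(−rt)) = 5780/(1 + 9.4144×e^(−0.11×40.9)).
e^(−4.499) = 0.01112; denominator = 1 + 9.4144×0.01112 = 1.1047.
N = 5780/1.1047 = 5232.24.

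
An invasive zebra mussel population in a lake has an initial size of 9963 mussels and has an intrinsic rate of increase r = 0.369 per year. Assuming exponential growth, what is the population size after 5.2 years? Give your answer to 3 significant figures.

67900 mussels

N(t) = N₀·e^(rt) = 9963 × e^(0.369×5.2) = 9963 × e^1.919.
e^1.919 ≈ 6.8128, so N ≈ 9963 × 6.8128 = 67875.7.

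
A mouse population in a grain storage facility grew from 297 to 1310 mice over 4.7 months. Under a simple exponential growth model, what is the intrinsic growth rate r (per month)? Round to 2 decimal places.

From N(t) = N₀·e^(rt): e^(r·4.7) = 1310/297 = 4.4108.
r·4.7 = ln(4.4108) = 1.4841, so r = 1.4841/4.7 = 0.31576.

0.32 per month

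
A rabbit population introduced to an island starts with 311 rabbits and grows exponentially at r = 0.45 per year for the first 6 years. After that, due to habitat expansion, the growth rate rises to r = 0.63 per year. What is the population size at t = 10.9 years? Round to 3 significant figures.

Phase 1: N(6) = 311·e^(0.45×6) = 311·e^2.7 = 4627.6.
Phase 2 runs for 10.9 − 6 = 4.9 years at r = 0.63.
N(10.9) = 4627.6·e^(0.63×4.9) = 4627.6·e^3.087 = 101396.

101000 rabbits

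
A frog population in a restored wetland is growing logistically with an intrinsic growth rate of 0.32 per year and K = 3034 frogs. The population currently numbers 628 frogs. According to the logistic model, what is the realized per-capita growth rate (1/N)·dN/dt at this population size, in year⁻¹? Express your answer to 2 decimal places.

(1/N)·dN/dt = r(1 − N/K) = 0.32 × (1 − 628/3034).
= 0.32 × 0.79301 = 0.25376.

0.25 per year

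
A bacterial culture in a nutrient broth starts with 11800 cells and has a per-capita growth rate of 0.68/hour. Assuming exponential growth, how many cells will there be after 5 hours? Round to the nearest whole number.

N(t) = N₀·e^(rt) = 11800 × e^(0.68×5) = 11800 × e^3.4.
e^3.4 ≈ 29.964, so N ≈ 11800 × 29.964 = 353576.

353576 cells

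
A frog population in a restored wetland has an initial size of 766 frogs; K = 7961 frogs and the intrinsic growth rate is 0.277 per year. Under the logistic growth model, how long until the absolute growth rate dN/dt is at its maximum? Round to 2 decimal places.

8.09 years

Logistic growth is fastest at N = K/2 = 3980.5.
A = (K − N₀)/N₀ = 9.393. Set K/(1 + A·e^(−rt)) = K/2 → A·e^(−rt) = 1.
e^(−0.277t) = 1/9.393 = 0.106463, so t = ln(9.393)/0.277 = 2.24/0.277 = 8.0865.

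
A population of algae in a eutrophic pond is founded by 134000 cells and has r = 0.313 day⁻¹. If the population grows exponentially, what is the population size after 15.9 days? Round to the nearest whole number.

19429344 cells

N(t) = N₀·e^(rt) = 134000 × e^(0.313×15.9) = 134000 × e^4.977.
e^4.977 ≈ 145, so N ≈ 134000 × 145 = 1.942934×10^7.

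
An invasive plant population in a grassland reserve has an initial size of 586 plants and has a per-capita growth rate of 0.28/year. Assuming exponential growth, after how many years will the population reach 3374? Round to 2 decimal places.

Set N₀·e^(rt) = 3374: e^(0.28·t) = 3374/586 = 5.7577.
0.28·t = ln(5.7577) = 1.7505, so t = 1.7505/0.28 = 6.2519.

6.25 years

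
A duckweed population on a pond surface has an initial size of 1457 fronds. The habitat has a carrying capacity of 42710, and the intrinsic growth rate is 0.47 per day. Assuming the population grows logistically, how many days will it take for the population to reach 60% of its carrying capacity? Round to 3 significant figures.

7.98 days

A = (K − N₀)/N₀ = (42710 − 1457)/1457 = 28.314.
Solve 42710/(1 + 28.314·e^(−0.47t)) = 25626: 1 + 28.314·e^(−0.47t) = 1.6667, so e^(−0.47t) = 0.0235458.
−0.47·t = ln(0.0235458) = -3.7488, so t = 3.7488/0.47 = 7.9762.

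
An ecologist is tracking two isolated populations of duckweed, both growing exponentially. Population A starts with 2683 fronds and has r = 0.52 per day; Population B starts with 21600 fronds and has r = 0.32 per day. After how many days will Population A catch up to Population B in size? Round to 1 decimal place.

10.4 days

Set 2683·e^(0.52t) = 21600·e^(0.32t).
e^((0.52 − 0.32)t) = 21600/2683 → e^(0.2·t) = 8.0507.
0.2·t = ln(8.0507) = 2.0858, so t = 2.0858/0.2 = 10.429.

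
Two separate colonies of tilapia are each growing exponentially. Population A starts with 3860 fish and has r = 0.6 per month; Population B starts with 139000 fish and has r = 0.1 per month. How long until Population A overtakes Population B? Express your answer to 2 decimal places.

7.17 months

Set 3860·e^(0.6t) = 139000·e^(0.1t).
e^((0.6 − 0.1)t) = 139000/3860 → e^(0.5·t) = 36.01.
0.5·t = ln(36.01) = 3.5838, so t = 3.5838/0.5 = 7.1676.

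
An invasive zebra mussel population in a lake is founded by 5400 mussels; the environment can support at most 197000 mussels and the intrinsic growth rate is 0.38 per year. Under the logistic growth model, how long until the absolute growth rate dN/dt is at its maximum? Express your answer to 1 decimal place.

Logistic growth is fastest at N = K/2 = 98500.
A = (K − N₀)/N₀ = 35.481. Set K/(1 + A·e^(−rt)) = K/2 → A·e^(−rt) = 1.
e^(−0.38t) = 1/35.481 = 0.0281837, so t = ln(35.481)/0.38 = 3.569/0.38 = 9.3921.

9.4 years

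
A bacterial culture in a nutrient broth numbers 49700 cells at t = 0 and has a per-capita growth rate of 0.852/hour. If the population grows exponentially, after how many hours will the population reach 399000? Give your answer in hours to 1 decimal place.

Set N₀·e^(rt) = 399000: e^(0.852·t) = 399000/49700 = 8.0282.
0.852·t = ln(8.0282) = 2.083, so t = 2.083/0.852 = 2.4448.

2.4 hours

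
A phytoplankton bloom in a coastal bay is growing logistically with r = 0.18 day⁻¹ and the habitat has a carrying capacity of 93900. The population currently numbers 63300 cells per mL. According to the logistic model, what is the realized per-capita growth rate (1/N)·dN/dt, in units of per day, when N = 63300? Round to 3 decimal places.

(1/N)·dN/dt = r(1 − N/K) = 0.18 × (1 − 63300/93900).
= 0.18 × 0.32588 = 0.058658.

0.059 per day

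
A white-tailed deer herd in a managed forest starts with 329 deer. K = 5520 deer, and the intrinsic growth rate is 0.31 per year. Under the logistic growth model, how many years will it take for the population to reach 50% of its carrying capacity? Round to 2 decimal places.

8.90 years

A = (K − N₀)/N₀ = (5520 − 329)/329 = 15.778.
Solve 5520/(1 + 15.778·e^(−0.31t)) = 2760: 1 + 15.778·e^(−0.31t) = 2, so e^(−0.31t) = 0.0633789.
−0.31·t = ln(0.0633789) = -2.7586, so t = 2.7586/0.31 = 8.8988.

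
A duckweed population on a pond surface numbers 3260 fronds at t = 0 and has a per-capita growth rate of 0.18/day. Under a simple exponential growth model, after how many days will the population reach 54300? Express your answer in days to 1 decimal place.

15.6 days

Set N₀·e^(rt) = 54300: e^(0.18·t) = 54300/3260 = 16.656.
0.18·t = ln(16.656) = 2.8128, so t = 2.8128/0.18 = 15.627.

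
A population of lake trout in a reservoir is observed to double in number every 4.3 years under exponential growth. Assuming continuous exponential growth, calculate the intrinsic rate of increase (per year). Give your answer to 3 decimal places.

r = ln(2)/t_d = 0.6931/4.3 = 0.1612.

0.161 per year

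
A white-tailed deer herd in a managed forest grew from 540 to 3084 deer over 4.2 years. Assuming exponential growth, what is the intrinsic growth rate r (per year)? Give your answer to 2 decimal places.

From N(t) = N₀·e^(rt): e^(r·4.2) = 3084/540 = 5.7111.
r·4.2 = ln(5.7111) = 1.7424, so r = 1.7424/4.2 = 0.41486.

0.41 per year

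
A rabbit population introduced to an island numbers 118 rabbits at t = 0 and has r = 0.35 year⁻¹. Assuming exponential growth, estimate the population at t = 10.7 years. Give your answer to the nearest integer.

4992 rabbits

N(t) = N₀·e^(rt) = 118 × e^(0.35×10.7) = 118 × e^3.745.
e^3.745 ≈ 42.309, so N ≈ 118 × 42.309 = 4992.46.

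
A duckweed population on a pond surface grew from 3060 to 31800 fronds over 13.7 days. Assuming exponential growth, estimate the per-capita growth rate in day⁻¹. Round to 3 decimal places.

From N(t) = N₀·e^(rt): e^(r·13.7) = 31800/3060 = 10.392.
r·13.7 = ln(10.392) = 2.3411, so r = 2.3411/13.7 = 0.17088.

0.171 per day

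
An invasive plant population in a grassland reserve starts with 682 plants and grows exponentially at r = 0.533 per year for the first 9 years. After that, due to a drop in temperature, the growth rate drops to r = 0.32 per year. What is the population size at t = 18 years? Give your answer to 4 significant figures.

Phase 1: N(9) = 682·e^(0.533×9) = 682·e^4.797 = 82621.9.
Phase 2 runs for 18 − 9 = 9 years at r = 0.32.
N(18) = 82621.9·e^(0.32×9) = 82621.9·e^2.88 = 1.471849×10^6.

1472000 plants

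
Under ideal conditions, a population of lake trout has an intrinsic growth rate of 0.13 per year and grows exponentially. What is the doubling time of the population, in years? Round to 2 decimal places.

Doubling time t_d = ln(2)/r = 0.6931/0.13 = 5.3319.

5.33 years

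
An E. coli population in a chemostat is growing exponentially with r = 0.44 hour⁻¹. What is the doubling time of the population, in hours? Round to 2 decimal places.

1.58 hours

Doubling time t_d = ln(2)/r = 0.6931/0.44 = 1.5753.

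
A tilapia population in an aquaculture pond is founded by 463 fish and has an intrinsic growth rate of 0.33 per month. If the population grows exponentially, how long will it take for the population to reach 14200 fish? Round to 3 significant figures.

10.4 months

Set N₀·e^(rt) = 14200: e^(0.33·t) = 14200/463 = 30.67.
0.33·t = ln(30.67) = 3.4233, so t = 3.4233/0.33 = 10.374.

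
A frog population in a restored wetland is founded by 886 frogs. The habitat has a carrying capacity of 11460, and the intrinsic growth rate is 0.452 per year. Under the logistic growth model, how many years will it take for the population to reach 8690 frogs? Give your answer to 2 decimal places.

8.01 years

A = (K − N₀)/N₀ = (11460 − 886)/886 = 11.935.
Solve 11460/(1 + 11.935·e^(−0.452t)) = 8690: 1 + 11.935·e^(−0.452t) = 1.3188, so e^(−0.452t) = 0.0267088.
−0.452·t = ln(0.0267088) = -3.6228, so t = 3.6228/0.452 = 8.015.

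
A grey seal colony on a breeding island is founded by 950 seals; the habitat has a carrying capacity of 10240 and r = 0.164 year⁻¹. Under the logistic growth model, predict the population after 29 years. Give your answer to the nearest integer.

A = (K − N₀)/N₀ = (10240 − 950)/950 = 9.7789.
N(t) = K/(1 + A·e^(−rt)) = 10240/(1 + 9.7789×e^(−0.164×29)).
e^(−4.756) = 0.0085999; denominator = 1 + 9.7789×0.0085999 = 1.0841.
N = 10240/1.0841 = 9445.64.

9446 seals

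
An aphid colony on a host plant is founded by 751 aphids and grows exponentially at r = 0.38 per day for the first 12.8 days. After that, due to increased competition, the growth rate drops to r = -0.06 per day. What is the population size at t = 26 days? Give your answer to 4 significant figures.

Phase 1: N(12.8) = 751·e^(0.38×12.8) = 751·e^4.864 = 97285.5.
Phase 2 runs for 26 − 12.8 = 13.2 days at r = -0.06.
N(26) = 97285.5·e^(-0.06×13.2) = 97285.5·e^-0.792 = 44064.3.

44060 aphids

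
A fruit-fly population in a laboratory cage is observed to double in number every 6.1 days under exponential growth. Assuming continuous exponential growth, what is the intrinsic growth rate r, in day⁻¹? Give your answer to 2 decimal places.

0.11 per day

r = ln(2)/t_d = 0.6931/6.1 = 0.11363.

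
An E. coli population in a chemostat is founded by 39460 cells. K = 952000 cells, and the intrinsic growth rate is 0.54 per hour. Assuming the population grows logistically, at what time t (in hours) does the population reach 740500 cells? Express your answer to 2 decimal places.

A = (K − N₀)/N₀ = (952000 − 39460)/39460 = 23.126.
Solve 952000/(1 + 23.126·e^(−0.54t)) = 740500: 1 + 23.126·e^(−0.54t) = 1.2856, so e^(−0.54t) = 0.0123507.
−0.54·t = ln(0.0123507) = -4.394, so t = 4.394/0.54 = 8.1371.

8.14 hours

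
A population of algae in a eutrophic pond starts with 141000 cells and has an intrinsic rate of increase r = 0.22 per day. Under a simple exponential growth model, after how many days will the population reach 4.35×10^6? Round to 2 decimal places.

15.59 days

Set N₀·e^(rt) = 4.35×10^6: e^(0.22·t) = 4.35×10^6/141000 = 30.851.
0.22·t = ln(30.851) = 3.4292, so t = 3.4292/0.22 = 15.587.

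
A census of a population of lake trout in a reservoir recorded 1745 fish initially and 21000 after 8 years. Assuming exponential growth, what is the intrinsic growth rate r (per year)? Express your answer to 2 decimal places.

From N(t) = N₀·e^(rt): e^(r·8) = 21000/1745 = 12.034.
r·8 = ln(12.034) = 2.4878, so r = 2.4878/8 = 0.31097.

0.31 per year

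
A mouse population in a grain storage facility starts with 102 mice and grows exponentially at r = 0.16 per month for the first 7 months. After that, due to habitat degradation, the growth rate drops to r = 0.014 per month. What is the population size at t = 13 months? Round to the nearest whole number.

Phase 1: N(7) = 102·e^(0.16×7) = 102·e^1.12 = 312.615.
Phase 2 runs for 13 − 7 = 6 months at r = 0.014.
N(13) = 312.615·e^(0.014×6) = 312.615·e^0.084 = 340.009.

340 mice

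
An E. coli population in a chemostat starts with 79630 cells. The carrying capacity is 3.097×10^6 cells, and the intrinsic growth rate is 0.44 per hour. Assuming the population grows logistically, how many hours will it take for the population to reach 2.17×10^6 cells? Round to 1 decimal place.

A = (K − N₀)/N₀ = (3.097×10^6 − 79630)/79630 = 37.892.
Solve 3.097×10^6/(1 + 37.892·e^(−0.44t)) = 2.17×10^6: 1 + 37.892·e^(−0.44t) = 1.4272, so e^(−0.44t) = 0.0112737.
−0.44·t = ln(0.0112737) = -4.4853, so t = 4.4853/0.44 = 10.194.

10.2 hours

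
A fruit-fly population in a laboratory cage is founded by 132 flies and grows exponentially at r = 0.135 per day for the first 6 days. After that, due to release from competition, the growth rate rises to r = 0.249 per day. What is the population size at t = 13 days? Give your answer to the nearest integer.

1696 flies

Phase 1: N(6) = 132·e^(0.135×6) = 132·e^0.81 = 296.724.
Phase 2 runs for 13 − 6 = 7 days at r = 0.249.
N(13) = 296.724·e^(0.249×7) = 296.724·e^1.743 = 1695.62.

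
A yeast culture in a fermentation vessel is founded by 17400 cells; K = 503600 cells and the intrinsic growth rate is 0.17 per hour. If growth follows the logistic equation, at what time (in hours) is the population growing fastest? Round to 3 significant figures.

19.6 hours

Logistic growth is fastest at N = K/2 = 251800.
A = (K − N₀)/N₀ = 27.943. Set K/(1 + A·e^(−rt)) = K/2 → A·e^(−rt) = 1.
e^(−0.17t) = 1/27.943 = 0.0357877, so t = ln(27.943)/0.17 = 3.3301/0.17 = 19.589.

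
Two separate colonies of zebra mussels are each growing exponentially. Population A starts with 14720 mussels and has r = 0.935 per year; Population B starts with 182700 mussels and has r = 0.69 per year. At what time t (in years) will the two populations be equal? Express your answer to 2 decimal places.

Set 14720·e^(0.935t) = 182700·e^(0.69t).
e^((0.935 − 0.69)t) = 182700/14720 → e^(0.245·t) = 12.412.
0.245·t = ln(12.412) = 2.5186, so t = 2.5186/0.245 = 10.28.

10.28 years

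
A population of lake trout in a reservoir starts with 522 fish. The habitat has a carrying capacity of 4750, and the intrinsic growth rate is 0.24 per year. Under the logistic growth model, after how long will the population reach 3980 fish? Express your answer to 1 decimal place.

15.6 years

A = (K − N₀)/N₀ = (4750 − 522)/522 = 8.0996.
Solve 4750/(1 + 8.0996·e^(−0.24t)) = 3980: 1 + 8.0996·e^(−0.24t) = 1.1935, so e^(−0.24t) = 0.023886.
−0.24·t = ln(0.023886) = -3.7345, so t = 3.7345/0.24 = 15.56.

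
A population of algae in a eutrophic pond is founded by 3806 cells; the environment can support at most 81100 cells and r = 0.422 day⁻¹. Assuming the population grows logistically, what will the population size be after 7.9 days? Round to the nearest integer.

47038 cells

A = (K − N₀)/N₀ = (81100 − 3806)/3806 = 20.308.
N(t) = K/(1 + A·e^(−rt)) = 81100/(1 + 20.308×e^(−0.422×7.9)).
e^(−3.334) = 0.035657; denominator = 1 + 20.308×0.035657 = 1.7241.
N = 81100/1.7241 = 47037.8.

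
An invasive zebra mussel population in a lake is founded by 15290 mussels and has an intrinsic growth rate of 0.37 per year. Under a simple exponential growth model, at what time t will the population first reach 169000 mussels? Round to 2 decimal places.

Set N₀·e^(rt) = 169000: e^(0.37·t) = 169000/15290 = 11.053.
0.37·t = ln(11.053) = 2.4027, so t = 2.4027/0.37 = 6.4938.

6.49 years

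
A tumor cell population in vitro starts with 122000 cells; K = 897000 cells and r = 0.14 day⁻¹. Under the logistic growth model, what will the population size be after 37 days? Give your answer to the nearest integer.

A = (K − N₀)/N₀ = (897000 − 122000)/122000 = 6.3525.
N(t) = K/(1 + A·e^(−rt)) = 897000/(1 + 6.3525×e^(−0.14×37)).
e^(−5.18) = 0.005628; denominator = 1 + 6.3525×0.005628 = 1.0358.
N = 897000/1.0358 = 866038.

866038 cells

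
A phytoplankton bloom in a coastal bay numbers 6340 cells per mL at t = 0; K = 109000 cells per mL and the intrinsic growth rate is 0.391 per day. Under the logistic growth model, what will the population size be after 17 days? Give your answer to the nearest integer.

A = (K − N₀)/N₀ = (109000 − 6340)/6340 = 16.192.
N(t) = K/(1 + A·e^(−rt)) = 109000/(1 + 16.192×e^(−0.391×17)).
e^(−6.647) = 0.0012979; denominator = 1 + 16.192×0.0012979 = 1.021.
N = 109000/1.021 = 106756.

106756 cells per mL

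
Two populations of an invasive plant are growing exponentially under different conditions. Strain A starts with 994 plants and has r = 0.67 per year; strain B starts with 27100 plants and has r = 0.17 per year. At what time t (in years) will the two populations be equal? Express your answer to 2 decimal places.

Set 994·e^(0.67t) = 27100·e^(0.17t).
e^((0.67 − 0.17)t) = 27100/994 → e^(0.5·t) = 27.264.
0.5·t = ln(27.264) = 3.3056, so t = 3.3056/0.5 = 6.6111.

6.61 years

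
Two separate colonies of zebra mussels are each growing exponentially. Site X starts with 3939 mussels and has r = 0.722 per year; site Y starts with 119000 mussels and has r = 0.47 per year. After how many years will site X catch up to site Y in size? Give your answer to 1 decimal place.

Set 3939·e^(0.722t) = 119000·e^(0.47t).
e^((0.722 − 0.47)t) = 119000/3939 → e^(0.252·t) = 30.211.
0.252·t = ln(30.211) = 3.4082, so t = 3.4082/0.252 = 13.525.

13.5 years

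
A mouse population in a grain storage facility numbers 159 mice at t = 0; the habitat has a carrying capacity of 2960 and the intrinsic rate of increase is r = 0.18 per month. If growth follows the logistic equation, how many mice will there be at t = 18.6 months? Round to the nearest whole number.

A = (K − N₀)/N₀ = (2960 − 159)/159 = 17.616.
N(t) = K/(1 + A·e^(−rt)) = 2960/(1 + 17.616×e^(−0.18×18.6)).
e^(−3.348) = 0.035155; denominator = 1 + 17.616×0.035155 = 1.6193.
N = 2960/1.6193 = 1827.96.

1828 mice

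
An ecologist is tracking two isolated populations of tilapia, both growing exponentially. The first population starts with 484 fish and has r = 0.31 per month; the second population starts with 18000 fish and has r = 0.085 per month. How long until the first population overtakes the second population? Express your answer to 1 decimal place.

Set 484·e^(0.31t) = 18000·e^(0.085t).
e^((0.31 − 0.085)t) = 18000/484 → e^(0.225·t) = 37.19.
0.225·t = ln(37.19) = 3.616, so t = 3.616/0.225 = 16.071.

16.1 months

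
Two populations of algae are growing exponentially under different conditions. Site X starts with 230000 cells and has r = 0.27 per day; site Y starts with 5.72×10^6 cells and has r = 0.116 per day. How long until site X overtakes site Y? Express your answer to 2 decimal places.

Set 230000·e^(0.27t) = 5.72×10^6·e^(0.116t).
e^((0.27 − 0.116)t) = 5.72×10^6/230000 → e^(0.154·t) = 24.87.
0.154·t = ln(24.87) = 3.2136, so t = 3.2136/0.154 = 20.868.

20.87 days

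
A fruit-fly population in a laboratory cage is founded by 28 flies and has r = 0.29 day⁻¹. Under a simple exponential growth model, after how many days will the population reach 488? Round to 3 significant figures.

9.86 days

Set N₀·e^(rt) = 488: e^(0.29·t) = 488/28 = 17.429.
0.29·t = ln(17.429) = 2.8581, so t = 2.8581/0.29 = 9.8556.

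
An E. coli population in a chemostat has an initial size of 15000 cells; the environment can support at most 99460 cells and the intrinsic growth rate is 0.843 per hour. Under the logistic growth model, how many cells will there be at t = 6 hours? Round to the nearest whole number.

96022 cells

A = (K − N₀)/N₀ = (99460 − 15000)/15000 = 5.6307.
N(t) = K/(1 + A·e^(−rt)) = 99460/(1 + 5.6307×e^(−0.843×6)).
e^(−5.058) = 0.0063583; denominator = 1 + 5.6307×0.0063583 = 1.0358.
N = 99460/1.0358 = 96022.3.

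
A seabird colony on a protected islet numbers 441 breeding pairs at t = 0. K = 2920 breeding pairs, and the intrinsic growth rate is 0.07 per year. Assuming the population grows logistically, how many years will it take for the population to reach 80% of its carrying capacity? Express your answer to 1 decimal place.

A = (K − N₀)/N₀ = (2920 − 441)/441 = 5.6213.
Solve 2920/(1 + 5.6213·e^(−0.07t)) = 2336: 1 + 5.6213·e^(−0.07t) = 1.25, so e^(−0.07t) = 0.0444736.
−0.07·t = ln(0.0444736) = -3.1129, so t = 3.1129/0.07 = 44.469.

44.5 years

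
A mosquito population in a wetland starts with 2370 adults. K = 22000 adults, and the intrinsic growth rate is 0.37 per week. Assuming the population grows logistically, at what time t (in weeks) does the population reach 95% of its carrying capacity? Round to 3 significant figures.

13.7 weeks

A = (K − N₀)/N₀ = (22000 − 2370)/2370 = 8.2827.
Solve 22000/(1 + 8.2827·e^(−0.37t)) = 20900: 1 + 8.2827·e^(−0.37t) = 1.0526, so e^(−0.37t) = 0.0063544.
−0.37·t = ln(0.0063544) = -5.0586, so t = 5.0586/0.37 = 13.672.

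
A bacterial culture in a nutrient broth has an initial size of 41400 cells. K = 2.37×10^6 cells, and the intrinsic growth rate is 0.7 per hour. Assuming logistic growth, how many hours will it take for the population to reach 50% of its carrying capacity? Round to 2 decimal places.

5.76 hours

A = (K − N₀)/N₀ = (2.37×10^6 − 41400)/41400 = 56.246.
Solve 2.37×10^6/(1 + 56.246·e^(−0.7t)) = 1.185×10^6: 1 + 56.246·e^(−0.7t) = 2, so e^(−0.7t) = 0.0177789.
−0.7·t = ln(0.0177789) = -4.0297, so t = 4.0297/0.7 = 5.7568.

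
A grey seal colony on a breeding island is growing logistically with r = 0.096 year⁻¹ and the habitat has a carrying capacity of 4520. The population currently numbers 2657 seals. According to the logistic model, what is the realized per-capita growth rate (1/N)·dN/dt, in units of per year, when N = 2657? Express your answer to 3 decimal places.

0.040 per year

(1/N)·dN/dt = r(1 − N/K) = 0.096 × (1 − 2657/4520).
= 0.096 × 0.41217 = 0.039568.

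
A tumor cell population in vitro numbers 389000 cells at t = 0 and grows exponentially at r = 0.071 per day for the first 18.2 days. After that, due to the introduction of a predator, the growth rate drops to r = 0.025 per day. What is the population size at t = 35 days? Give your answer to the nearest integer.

Phase 1: N(18.2) = 389000·e^(0.071×18.2) = 389000·e^1.292 = 1.416266×10^6.
Phase 2 runs for 35 − 18.2 = 16.8 days at r = 0.025.
N(35) = 1.416266×10^6·e^(0.025×16.8) = 1.416266×10^6·e^0.42 = 2.155503×10^6.

2155503 cells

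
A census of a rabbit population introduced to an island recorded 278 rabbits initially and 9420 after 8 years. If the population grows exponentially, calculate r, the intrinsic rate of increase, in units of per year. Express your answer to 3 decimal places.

0.440 per year

From N(t) = N₀·e^(rt): e^(r·8) = 9420/278 = 33.885.
r·8 = ln(33.885) = 3.523, so r = 3.523/8 = 0.44037.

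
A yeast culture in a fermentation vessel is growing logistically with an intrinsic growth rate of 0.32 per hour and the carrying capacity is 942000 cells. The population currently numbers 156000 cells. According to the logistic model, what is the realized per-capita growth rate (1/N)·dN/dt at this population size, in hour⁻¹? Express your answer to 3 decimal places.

(1/N)·dN/dt = r(1 − N/K) = 0.32 × (1 − 156000/942000).
= 0.32 × 0.83439 = 0.26701.

0.267 per hour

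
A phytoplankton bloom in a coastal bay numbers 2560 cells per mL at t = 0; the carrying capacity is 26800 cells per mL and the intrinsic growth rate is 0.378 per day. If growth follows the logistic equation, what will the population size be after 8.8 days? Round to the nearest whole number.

19998 cells per mL

A = (K − N₀)/N₀ = (26800 − 2560)/2560 = 9.4688.
N(t) = K/(1 + A·e^(−rt)) = 26800/(1 + 9.4688×e^(−0.378×8.8)).
e^(−3.326) = 0.035922; denominator = 1 + 9.4688×0.035922 = 1.3401.
N = 26800/1.3401 = 19997.9.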